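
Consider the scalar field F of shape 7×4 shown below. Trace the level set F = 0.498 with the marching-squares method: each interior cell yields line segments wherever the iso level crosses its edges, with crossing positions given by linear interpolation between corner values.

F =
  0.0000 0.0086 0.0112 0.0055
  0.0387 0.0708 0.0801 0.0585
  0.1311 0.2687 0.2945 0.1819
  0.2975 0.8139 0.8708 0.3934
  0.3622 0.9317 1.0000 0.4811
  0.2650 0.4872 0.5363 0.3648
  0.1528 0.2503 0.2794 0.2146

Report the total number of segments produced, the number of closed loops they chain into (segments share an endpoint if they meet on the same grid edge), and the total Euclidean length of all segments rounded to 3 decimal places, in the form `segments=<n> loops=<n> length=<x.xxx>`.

segments=10 loops=1 length=8.655

cell (2,0): code 0100 → (2.421,1.000)–(3.000,0.388)
cell (2,1): code 1100 → (2.353,2.000)–(2.421,1.000)
cell (2,2): code 1000 → (3.000,2.781)–(2.353,2.000)
cell (3,0): code 0110 → (3.000,0.388)–(4.000,0.238)
cell (3,2): code 1001 → (4.000,2.967)–(3.000,2.781)
cell (4,0): code 0010 → (4.000,0.238)–(4.976,1.000)
cell (4,1): code 0111 → (4.976,1.000)–(5.000,1.220)
cell (4,2): code 1001 → (5.000,2.223)–(4.000,2.967)
cell (5,1): code 0010 → (5.000,1.220)–(5.149,2.000)
cell (5,2): code 0001 → (5.149,2.000)–(5.000,2.223)
total: 10 segments, chained into 1 closed loop(s), length Σ = 8.655460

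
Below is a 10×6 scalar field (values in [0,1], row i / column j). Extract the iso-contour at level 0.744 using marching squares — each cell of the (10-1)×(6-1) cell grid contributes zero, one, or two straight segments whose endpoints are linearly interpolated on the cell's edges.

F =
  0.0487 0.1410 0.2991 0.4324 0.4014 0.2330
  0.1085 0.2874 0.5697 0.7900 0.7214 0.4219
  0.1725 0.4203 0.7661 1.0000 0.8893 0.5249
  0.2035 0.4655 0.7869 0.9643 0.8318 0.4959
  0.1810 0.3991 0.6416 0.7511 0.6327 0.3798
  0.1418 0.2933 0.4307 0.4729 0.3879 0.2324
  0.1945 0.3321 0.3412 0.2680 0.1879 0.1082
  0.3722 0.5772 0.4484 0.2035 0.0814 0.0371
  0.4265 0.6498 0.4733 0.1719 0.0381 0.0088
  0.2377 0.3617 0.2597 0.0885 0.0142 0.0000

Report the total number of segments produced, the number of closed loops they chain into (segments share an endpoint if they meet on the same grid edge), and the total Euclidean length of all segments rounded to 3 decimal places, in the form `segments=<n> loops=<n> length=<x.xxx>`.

cell (0,2): code 0100 → (0.871,3.000)–(1.000,2.791)
cell (0,3): code 1000 → (1.000,3.671)–(0.871,3.000)
cell (1,1): code 0100 → (1.887,2.000)–(2.000,1.936)
cell (1,2): code 1110 → (1.000,2.791)–(1.887,2.000)
cell (1,3): code 1101 → (1.135,4.000)–(1.000,3.671)
cell (1,4): code 1000 → (2.000,4.399)–(1.135,4.000)
cell (2,1): code 0110 → (2.000,1.936)–(3.000,1.867)
cell (2,4): code 1001 → (3.000,4.261)–(2.000,4.399)
cell (3,1): code 0010 → (3.000,1.867)–(3.295,2.000)
cell (3,2): code 0111 → (3.295,2.000)–(4.000,2.935)
cell (3,3): code 1011 → (4.000,3.060)–(3.441,4.000)
cell (3,4): code 0001 → (3.441,4.000)–(3.000,4.261)
cell (4,2): code 0010 → (4.000,2.935)–(4.026,3.000)
cell (4,3): code 0001 → (4.026,3.000)–(4.000,3.060)
total: 14 segments, chained into 1 closed loop(s), length Σ = 8.803092

segments=14 loops=1 length=8.803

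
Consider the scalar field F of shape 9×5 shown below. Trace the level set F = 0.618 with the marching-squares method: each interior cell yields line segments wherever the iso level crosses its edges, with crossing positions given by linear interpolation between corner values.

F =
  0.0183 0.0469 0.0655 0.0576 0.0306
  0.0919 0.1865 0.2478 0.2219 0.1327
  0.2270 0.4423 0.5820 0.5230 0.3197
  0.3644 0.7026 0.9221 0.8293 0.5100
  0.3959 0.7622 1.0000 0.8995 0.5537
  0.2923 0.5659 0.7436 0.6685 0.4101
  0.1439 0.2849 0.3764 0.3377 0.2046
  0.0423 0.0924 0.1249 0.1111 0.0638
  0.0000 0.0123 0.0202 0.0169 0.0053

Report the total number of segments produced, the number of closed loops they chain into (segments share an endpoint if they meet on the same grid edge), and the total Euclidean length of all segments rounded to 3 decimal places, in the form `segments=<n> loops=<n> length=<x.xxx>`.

segments=12 loops=1 length=10.015

cell (2,0): code 0100 → (2.675,1.000)–(3.000,0.750)
cell (2,1): code 1100 → (2.106,2.000)–(2.675,1.000)
cell (2,2): code 1100 → (2.310,3.000)–(2.106,2.000)
cell (2,3): code 1000 → (3.000,3.662)–(2.310,3.000)
cell (3,0): code 0110 → (3.000,0.750)–(4.000,0.606)
cell (3,3): code 1001 → (4.000,3.814)–(3.000,3.662)
cell (4,0): code 0010 → (4.000,0.606)–(4.735,1.000)
cell (4,1): code 0111 → (4.735,1.000)–(5.000,1.293)
cell (4,3): code 1001 → (5.000,3.195)–(4.000,3.814)
cell (5,1): code 0010 → (5.000,1.293)–(5.342,2.000)
cell (5,2): code 0011 → (5.342,2.000)–(5.153,3.000)
cell (5,3): code 0001 → (5.153,3.000)–(5.000,3.195)
total: 12 segments, chained into 1 closed loop(s), length Σ = 10.014887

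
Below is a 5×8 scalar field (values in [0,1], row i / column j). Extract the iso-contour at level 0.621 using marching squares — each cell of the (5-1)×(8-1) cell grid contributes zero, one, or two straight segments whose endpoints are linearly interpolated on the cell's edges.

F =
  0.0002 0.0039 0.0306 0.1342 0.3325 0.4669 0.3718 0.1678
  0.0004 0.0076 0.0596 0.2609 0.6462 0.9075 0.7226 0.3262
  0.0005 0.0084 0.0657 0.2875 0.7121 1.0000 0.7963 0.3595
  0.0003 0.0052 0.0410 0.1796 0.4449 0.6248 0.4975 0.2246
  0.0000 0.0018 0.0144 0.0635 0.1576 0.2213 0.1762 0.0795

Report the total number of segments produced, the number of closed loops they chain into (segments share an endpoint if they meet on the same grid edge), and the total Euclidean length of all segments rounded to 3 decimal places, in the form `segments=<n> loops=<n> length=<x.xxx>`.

segments=12 loops=1 length=8.129

cell (0,3): code 0100 → (0.920,4.000)–(1.000,3.935)
cell (0,4): code 1100 → (0.350,5.000)–(0.920,4.000)
cell (0,5): code 1100 → (0.710,6.000)–(0.350,5.000)
cell (0,6): code 1000 → (1.000,6.256)–(0.710,6.000)
cell (1,3): code 0110 → (1.000,3.935)–(2.000,3.785)
cell (1,6): code 1001 → (2.000,6.401)–(1.000,6.256)
cell (2,3): code 0010 → (2.000,3.785)–(2.341,4.000)
cell (2,4): code 0111 → (2.341,4.000)–(3.000,4.979)
cell (2,5): code 1011 → (3.000,5.030)–(2.587,6.000)
cell (2,6): code 0001 → (2.587,6.000)–(2.000,6.401)
cell (3,4): code 0010 → (3.000,4.979)–(3.009,5.000)
cell (3,5): code 0001 → (3.009,5.000)–(3.000,5.030)
total: 12 segments, chained into 1 closed loop(s), length Σ = 8.128572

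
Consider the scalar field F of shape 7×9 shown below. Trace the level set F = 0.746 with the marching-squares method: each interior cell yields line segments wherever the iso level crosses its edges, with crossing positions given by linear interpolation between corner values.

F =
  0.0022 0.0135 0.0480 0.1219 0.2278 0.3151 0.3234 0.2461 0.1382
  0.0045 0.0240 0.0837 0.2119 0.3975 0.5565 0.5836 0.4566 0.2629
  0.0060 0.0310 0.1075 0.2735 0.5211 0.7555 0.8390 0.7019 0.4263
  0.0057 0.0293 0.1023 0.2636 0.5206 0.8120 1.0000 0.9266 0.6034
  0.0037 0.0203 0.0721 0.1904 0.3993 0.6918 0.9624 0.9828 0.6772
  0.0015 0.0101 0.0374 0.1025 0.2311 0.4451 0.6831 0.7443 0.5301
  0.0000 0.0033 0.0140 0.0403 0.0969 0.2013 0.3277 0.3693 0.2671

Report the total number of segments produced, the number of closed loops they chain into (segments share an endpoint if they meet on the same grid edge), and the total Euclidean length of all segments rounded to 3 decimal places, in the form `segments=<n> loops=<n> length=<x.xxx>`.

cell (1,4): code 0100 → (1.952,5.000)–(2.000,4.959)
cell (1,5): code 1100 → (1.636,6.000)–(1.952,5.000)
cell (1,6): code 1000 → (2.000,6.678)–(1.636,6.000)
cell (2,4): code 0110 → (2.000,4.959)–(3.000,4.774)
cell (2,6): code 1101 → (2.196,7.000)–(2.000,6.678)
cell (2,7): code 1000 → (3.000,7.559)–(2.196,7.000)
cell (3,4): code 0010 → (3.000,4.774)–(3.549,5.000)
cell (3,5): code 0111 → (3.549,5.000)–(4.000,5.200)
cell (3,7): code 1001 → (4.000,7.775)–(3.000,7.559)
cell (4,5): code 0010 → (4.000,5.200)–(4.775,6.000)
cell (4,6): code 0011 → (4.775,6.000)–(4.993,7.000)
cell (4,7): code 0001 → (4.993,7.000)–(4.000,7.775)
total: 12 segments, chained into 1 closed loop(s), length Σ = 9.761100

segments=12 loops=1 length=9.761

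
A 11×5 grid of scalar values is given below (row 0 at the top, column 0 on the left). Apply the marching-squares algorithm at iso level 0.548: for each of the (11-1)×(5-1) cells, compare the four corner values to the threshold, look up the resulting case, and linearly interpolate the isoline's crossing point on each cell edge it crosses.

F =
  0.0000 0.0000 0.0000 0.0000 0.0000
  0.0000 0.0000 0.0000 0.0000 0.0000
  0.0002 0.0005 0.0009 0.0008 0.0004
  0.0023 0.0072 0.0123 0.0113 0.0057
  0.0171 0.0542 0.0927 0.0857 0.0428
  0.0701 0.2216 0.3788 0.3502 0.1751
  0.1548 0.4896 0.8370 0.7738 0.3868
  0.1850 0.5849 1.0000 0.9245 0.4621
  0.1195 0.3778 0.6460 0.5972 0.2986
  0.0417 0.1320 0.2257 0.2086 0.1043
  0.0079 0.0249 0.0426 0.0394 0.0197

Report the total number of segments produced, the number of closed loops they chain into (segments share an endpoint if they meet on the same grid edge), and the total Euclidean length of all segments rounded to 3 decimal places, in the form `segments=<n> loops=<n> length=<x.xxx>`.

segments=12 loops=1 length=8.977

cell (5,1): code 0100 → (5.369,2.000)–(6.000,1.168)
cell (5,2): code 1100 → (5.467,3.000)–(5.369,2.000)
cell (5,3): code 1000 → (6.000,3.583)–(5.467,3.000)
cell (6,0): code 0100 → (6.613,1.000)–(7.000,0.908)
cell (6,1): code 1110 → (6.000,1.168)–(6.613,1.000)
cell (6,3): code 1001 → (7.000,3.814)–(6.000,3.583)
cell (7,0): code 0010 → (7.000,0.908)–(7.178,1.000)
cell (7,1): code 0111 → (7.178,1.000)–(8.000,1.635)
cell (7,3): code 1001 → (8.000,3.165)–(7.000,3.814)
cell (8,1): code 0010 → (8.000,1.635)–(8.233,2.000)
cell (8,2): code 0011 → (8.233,2.000)–(8.127,3.000)
cell (8,3): code 0001 → (8.127,3.000)–(8.000,3.165)
total: 12 segments, chained into 1 closed loop(s), length Σ = 8.977065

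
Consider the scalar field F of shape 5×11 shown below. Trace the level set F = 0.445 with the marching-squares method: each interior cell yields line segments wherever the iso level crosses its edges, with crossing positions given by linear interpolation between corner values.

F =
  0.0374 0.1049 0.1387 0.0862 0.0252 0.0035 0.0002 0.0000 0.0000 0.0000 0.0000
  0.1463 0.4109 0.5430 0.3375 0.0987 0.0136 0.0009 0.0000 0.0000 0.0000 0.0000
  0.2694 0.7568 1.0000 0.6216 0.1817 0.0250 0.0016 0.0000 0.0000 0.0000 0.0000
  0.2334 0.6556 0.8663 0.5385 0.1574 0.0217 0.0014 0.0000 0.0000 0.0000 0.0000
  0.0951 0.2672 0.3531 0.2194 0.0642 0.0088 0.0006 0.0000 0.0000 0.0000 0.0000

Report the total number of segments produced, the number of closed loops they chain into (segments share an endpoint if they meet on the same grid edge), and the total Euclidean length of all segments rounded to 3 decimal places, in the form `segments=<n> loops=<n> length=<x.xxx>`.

segments=12 loops=1 length=9.393

cell (0,1): code 0100 → (0.758,2.000)–(1.000,1.258)
cell (0,2): code 1000 → (1.000,2.477)–(0.758,2.000)
cell (1,0): code 0100 → (1.099,1.000)–(2.000,0.360)
cell (1,1): code 1110 → (1.000,1.258)–(1.099,1.000)
cell (1,2): code 1101 → (1.378,3.000)–(1.000,2.477)
cell (1,3): code 1000 → (2.000,3.401)–(1.378,3.000)
cell (2,0): code 0110 → (2.000,0.360)–(3.000,0.501)
cell (2,3): code 1001 → (3.000,3.245)–(2.000,3.401)
cell (3,0): code 0010 → (3.000,0.501)–(3.542,1.000)
cell (3,1): code 0011 → (3.542,1.000)–(3.821,2.000)
cell (3,2): code 0011 → (3.821,2.000)–(3.293,3.000)
cell (3,3): code 0001 → (3.293,3.000)–(3.000,3.245)
total: 12 segments, chained into 1 closed loop(s), length Σ = 9.392506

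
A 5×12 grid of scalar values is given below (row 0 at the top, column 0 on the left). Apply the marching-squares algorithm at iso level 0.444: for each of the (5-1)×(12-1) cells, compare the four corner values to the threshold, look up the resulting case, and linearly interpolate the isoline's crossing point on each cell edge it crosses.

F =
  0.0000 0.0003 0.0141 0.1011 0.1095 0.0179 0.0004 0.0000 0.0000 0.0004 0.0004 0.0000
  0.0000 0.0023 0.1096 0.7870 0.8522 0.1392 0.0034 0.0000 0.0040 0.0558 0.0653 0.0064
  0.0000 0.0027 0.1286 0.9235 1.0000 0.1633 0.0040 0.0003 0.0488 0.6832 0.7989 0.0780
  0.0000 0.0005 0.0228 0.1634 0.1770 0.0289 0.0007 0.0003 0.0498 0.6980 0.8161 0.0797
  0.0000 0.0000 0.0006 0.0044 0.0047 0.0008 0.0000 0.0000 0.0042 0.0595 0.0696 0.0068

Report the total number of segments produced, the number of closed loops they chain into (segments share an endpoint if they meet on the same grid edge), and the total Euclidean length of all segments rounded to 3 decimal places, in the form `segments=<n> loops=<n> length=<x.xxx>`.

cell (0,2): code 0100 → (0.500,3.000)–(1.000,2.494)
cell (0,3): code 1100 → (0.450,4.000)–(0.500,3.000)
cell (0,4): code 1000 → (1.000,4.573)–(0.450,4.000)
cell (1,2): code 0110 → (1.000,2.494)–(2.000,2.397)
cell (1,4): code 1001 → (2.000,4.665)–(1.000,4.573)
cell (1,8): code 0100 → (1.619,9.000)–(2.000,8.623)
cell (1,9): code 1100 → (1.516,10.000)–(1.619,9.000)
cell (1,10): code 1000 → (2.000,10.492)–(1.516,10.000)
cell (2,2): code 0010 → (2.000,2.397)–(2.631,3.000)
cell (2,3): code 0011 → (2.631,3.000)–(2.676,4.000)
cell (2,4): code 0001 → (2.676,4.000)–(2.000,4.665)
cell (2,8): code 0110 → (2.000,8.623)–(3.000,8.608)
cell (2,10): code 1001 → (3.000,10.505)–(2.000,10.492)
cell (3,8): code 0010 → (3.000,8.608)–(3.398,9.000)
cell (3,9): code 0011 → (3.398,9.000)–(3.498,10.000)
cell (3,10): code 0001 → (3.498,10.000)–(3.000,10.505)
total: 16 segments, chained into 2 closed loop(s), length Σ = 13.841960

segments=16 loops=2 length=13.842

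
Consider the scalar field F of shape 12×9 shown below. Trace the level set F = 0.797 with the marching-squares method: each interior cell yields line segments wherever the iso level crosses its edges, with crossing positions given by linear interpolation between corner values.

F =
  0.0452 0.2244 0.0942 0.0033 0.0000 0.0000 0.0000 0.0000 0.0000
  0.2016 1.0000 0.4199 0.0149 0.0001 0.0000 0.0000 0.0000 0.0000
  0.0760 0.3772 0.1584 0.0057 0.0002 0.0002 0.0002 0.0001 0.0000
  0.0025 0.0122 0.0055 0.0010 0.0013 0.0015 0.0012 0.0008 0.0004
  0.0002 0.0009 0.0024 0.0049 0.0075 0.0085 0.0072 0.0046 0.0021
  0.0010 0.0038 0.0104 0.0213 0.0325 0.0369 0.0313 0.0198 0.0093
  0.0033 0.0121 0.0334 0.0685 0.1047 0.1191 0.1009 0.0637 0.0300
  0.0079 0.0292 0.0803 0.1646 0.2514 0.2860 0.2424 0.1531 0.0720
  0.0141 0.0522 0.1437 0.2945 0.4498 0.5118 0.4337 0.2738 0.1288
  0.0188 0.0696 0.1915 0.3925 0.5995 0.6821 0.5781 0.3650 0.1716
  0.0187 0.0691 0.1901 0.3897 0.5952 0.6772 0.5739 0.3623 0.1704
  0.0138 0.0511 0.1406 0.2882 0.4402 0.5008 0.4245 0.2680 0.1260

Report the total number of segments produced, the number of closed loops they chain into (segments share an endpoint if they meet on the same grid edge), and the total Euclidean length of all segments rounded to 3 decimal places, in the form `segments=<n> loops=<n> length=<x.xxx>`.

cell (0,0): code 0100 → (0.738,1.000)–(1.000,0.746)
cell (0,1): code 1000 → (1.000,1.350)–(0.738,1.000)
cell (1,0): code 0010 → (1.000,0.746)–(1.326,1.000)
cell (1,1): code 0001 → (1.326,1.000)–(1.000,1.350)
total: 4 segments, chained into 1 closed loop(s), length Σ = 1.693504

segments=4 loops=1 length=1.694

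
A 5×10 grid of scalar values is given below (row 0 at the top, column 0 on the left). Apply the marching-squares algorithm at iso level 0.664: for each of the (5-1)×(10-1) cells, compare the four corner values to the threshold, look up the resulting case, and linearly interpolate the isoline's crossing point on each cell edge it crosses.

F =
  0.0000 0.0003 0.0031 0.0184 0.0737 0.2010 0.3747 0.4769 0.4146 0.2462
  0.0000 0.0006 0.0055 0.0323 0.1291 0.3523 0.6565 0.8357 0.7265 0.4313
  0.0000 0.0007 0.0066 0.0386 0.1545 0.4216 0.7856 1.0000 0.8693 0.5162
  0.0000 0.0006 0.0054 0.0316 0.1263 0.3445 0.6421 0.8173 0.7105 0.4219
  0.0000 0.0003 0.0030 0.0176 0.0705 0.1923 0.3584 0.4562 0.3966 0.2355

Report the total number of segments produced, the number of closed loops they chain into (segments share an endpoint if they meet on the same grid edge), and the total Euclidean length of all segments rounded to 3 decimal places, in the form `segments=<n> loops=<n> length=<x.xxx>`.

segments=12 loops=1 length=8.959

cell (0,6): code 0100 → (0.521,7.000)–(1.000,6.042)
cell (0,7): code 1100 → (0.800,8.000)–(0.521,7.000)
cell (0,8): code 1000 → (1.000,8.212)–(0.800,8.000)
cell (1,5): code 0100 → (1.058,6.000)–(2.000,5.666)
cell (1,6): code 1110 → (1.000,6.042)–(1.058,6.000)
cell (1,8): code 1001 → (2.000,8.581)–(1.000,8.212)
cell (2,5): code 0010 → (2.000,5.666)–(2.847,6.000)
cell (2,6): code 0111 → (2.847,6.000)–(3.000,6.125)
cell (2,8): code 1001 → (3.000,8.161)–(2.000,8.581)
cell (3,6): code 0010 → (3.000,6.125)–(3.425,7.000)
cell (3,7): code 0011 → (3.425,7.000)–(3.148,8.000)
cell (3,8): code 0001 → (3.148,8.000)–(3.000,8.161)
total: 12 segments, chained into 1 closed loop(s), length Σ = 8.959409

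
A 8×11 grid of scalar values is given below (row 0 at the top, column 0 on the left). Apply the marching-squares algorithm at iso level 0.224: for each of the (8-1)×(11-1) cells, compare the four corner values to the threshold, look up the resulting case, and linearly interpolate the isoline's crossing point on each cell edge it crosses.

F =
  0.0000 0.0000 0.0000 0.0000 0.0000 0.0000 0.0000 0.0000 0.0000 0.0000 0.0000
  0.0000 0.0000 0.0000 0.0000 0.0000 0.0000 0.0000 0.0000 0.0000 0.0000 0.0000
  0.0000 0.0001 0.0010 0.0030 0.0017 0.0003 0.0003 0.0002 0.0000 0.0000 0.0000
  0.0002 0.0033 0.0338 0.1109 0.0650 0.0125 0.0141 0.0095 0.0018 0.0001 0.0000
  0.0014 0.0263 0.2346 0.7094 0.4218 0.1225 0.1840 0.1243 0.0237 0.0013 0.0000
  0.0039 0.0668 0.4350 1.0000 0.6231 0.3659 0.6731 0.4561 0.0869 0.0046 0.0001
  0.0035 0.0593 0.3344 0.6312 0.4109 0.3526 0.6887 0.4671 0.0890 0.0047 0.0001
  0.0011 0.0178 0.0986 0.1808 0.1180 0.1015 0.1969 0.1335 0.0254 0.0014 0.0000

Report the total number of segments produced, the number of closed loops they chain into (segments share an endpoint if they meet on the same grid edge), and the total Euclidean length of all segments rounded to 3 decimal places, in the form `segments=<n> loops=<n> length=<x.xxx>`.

cell (3,1): code 0100 → (3.947,2.000)–(4.000,1.949)
cell (3,2): code 1100 → (3.189,3.000)–(3.947,2.000)
cell (3,3): code 1100 → (3.446,4.000)–(3.189,3.000)
cell (3,4): code 1000 → (4.000,4.661)–(3.446,4.000)
cell (4,1): code 0110 → (4.000,1.949)–(5.000,1.427)
cell (4,4): code 1101 → (4.417,5.000)–(4.000,4.661)
cell (4,5): code 1100 → (4.082,6.000)–(4.417,5.000)
cell (4,6): code 1100 → (4.300,7.000)–(4.082,6.000)
cell (4,7): code 1000 → (5.000,7.629)–(4.300,7.000)
cell (5,1): code 0110 → (5.000,1.427)–(6.000,1.599)
cell (5,7): code 1001 → (6.000,7.643)–(5.000,7.629)
cell (6,1): code 0010 → (6.000,1.599)–(6.468,2.000)
cell (6,2): code 0011 → (6.468,2.000)–(6.904,3.000)
cell (6,3): code 0011 → (6.904,3.000)–(6.638,4.000)
cell (6,4): code 0011 → (6.638,4.000)–(6.512,5.000)
cell (6,5): code 0011 → (6.512,5.000)–(6.945,6.000)
cell (6,6): code 0011 → (6.945,6.000)–(6.729,7.000)
cell (6,7): code 0001 → (6.729,7.000)–(6.000,7.643)
total: 18 segments, chained into 1 closed loop(s), length Σ = 16.757206

segments=18 loops=1 length=16.757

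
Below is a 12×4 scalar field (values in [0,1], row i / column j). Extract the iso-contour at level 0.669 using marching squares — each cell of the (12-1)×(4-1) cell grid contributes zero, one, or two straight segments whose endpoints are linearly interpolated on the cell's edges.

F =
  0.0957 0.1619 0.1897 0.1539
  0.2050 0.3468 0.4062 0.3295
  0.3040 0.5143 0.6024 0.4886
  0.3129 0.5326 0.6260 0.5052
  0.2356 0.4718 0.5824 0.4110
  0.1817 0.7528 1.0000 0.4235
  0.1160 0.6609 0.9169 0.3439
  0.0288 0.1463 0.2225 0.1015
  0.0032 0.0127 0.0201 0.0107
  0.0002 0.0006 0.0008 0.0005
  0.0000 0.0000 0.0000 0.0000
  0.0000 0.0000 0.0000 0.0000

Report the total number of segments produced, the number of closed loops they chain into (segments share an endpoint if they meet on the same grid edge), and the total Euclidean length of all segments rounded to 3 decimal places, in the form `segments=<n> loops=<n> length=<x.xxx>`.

cell (4,0): code 0100 → (4.702,1.000)–(5.000,0.853)
cell (4,1): code 1100 → (4.207,2.000)–(4.702,1.000)
cell (4,2): code 1000 → (5.000,2.574)–(4.207,2.000)
cell (5,0): code 0010 → (5.000,0.853)–(5.912,1.000)
cell (5,1): code 0111 → (5.912,1.000)–(6.000,1.032)
cell (5,2): code 1001 → (6.000,2.433)–(5.000,2.574)
cell (6,1): code 0010 → (6.000,1.032)–(6.357,2.000)
cell (6,2): code 0001 → (6.357,2.000)–(6.000,2.433)
total: 8 segments, chained into 1 closed loop(s), length Σ = 6.046818

segments=8 loops=1 length=6.047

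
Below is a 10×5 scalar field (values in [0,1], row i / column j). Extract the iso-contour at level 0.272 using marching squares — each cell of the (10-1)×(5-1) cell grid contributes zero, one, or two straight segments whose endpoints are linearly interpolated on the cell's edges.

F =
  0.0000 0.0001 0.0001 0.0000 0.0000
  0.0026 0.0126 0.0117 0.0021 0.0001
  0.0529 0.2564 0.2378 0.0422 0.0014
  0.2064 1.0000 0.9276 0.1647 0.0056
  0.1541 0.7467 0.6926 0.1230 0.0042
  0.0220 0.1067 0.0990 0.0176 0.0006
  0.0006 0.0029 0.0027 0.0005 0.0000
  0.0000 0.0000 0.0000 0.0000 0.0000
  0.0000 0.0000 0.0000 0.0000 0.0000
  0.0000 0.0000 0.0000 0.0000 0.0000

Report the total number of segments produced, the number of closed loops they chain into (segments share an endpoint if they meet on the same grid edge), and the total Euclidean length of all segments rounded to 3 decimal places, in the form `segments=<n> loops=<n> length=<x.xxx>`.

segments=8 loops=1 length=8.753

cell (2,0): code 0100 → (2.021,1.000)–(3.000,0.083)
cell (2,1): code 1100 → (2.050,2.000)–(2.021,1.000)
cell (2,2): code 1000 → (3.000,2.859)–(2.050,2.000)
cell (3,0): code 0110 → (3.000,0.083)–(4.000,0.199)
cell (3,2): code 1001 → (4.000,2.738)–(3.000,2.859)
cell (4,0): code 0010 → (4.000,0.199)–(4.742,1.000)
cell (4,1): code 0011 → (4.742,1.000)–(4.709,2.000)
cell (4,2): code 0001 → (4.709,2.000)–(4.000,2.738)
total: 8 segments, chained into 1 closed loop(s), length Σ = 8.753031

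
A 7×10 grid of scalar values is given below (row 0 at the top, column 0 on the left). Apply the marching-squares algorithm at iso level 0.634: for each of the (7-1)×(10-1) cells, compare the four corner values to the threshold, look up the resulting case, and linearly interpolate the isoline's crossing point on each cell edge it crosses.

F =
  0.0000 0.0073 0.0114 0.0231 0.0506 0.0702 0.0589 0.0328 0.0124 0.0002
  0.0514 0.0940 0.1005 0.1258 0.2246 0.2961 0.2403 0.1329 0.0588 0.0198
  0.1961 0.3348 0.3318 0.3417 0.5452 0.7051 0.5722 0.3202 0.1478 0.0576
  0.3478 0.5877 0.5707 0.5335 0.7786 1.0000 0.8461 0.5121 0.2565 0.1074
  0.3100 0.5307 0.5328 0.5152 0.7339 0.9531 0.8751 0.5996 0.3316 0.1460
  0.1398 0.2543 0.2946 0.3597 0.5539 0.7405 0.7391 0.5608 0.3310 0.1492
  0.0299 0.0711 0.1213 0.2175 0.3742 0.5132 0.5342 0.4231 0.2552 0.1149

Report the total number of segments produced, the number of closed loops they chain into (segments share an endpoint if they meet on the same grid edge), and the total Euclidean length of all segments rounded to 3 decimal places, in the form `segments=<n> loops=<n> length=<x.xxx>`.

cell (1,4): code 0100 → (1.826,5.000)–(2.000,4.555)
cell (1,5): code 1000 → (2.000,5.535)–(1.826,5.000)
cell (2,3): code 0100 → (2.380,4.000)–(3.000,3.410)
cell (2,4): code 1110 → (2.000,4.555)–(2.380,4.000)
cell (2,5): code 1101 → (2.226,6.000)–(2.000,5.535)
cell (2,6): code 1000 → (3.000,6.635)–(2.226,6.000)
cell (3,3): code 0110 → (3.000,3.410)–(4.000,3.543)
cell (3,6): code 1001 → (4.000,6.875)–(3.000,6.635)
cell (4,3): code 0010 → (4.000,3.543)–(4.555,4.000)
cell (4,4): code 0111 → (4.555,4.000)–(5.000,4.429)
cell (4,6): code 1001 → (5.000,6.589)–(4.000,6.875)
cell (5,4): code 0010 → (5.000,4.429)–(5.469,5.000)
cell (5,5): code 0011 → (5.469,5.000)–(5.513,6.000)
cell (5,6): code 0001 → (5.513,6.000)–(5.000,6.589)
total: 14 segments, chained into 1 closed loop(s), length Σ = 11.022094

segments=14 loops=1 length=11.022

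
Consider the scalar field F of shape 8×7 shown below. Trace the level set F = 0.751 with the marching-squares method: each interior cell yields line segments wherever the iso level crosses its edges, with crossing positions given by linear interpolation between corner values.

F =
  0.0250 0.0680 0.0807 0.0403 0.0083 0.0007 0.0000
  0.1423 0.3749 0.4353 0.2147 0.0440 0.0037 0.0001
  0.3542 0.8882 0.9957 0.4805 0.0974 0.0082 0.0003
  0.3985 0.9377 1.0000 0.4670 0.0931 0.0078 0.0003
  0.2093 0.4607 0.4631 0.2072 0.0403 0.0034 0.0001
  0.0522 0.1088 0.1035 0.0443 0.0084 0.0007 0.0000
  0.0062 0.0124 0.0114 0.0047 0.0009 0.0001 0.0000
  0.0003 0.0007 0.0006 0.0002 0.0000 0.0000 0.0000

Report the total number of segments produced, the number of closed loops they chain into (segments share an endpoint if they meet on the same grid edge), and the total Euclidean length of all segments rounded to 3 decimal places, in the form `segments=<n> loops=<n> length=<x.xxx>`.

cell (1,0): code 0100 → (1.733,1.000)–(2.000,0.743)
cell (1,1): code 1100 → (1.563,2.000)–(1.733,1.000)
cell (1,2): code 1000 → (2.000,2.475)–(1.563,2.000)
cell (2,0): code 0110 → (2.000,0.743)–(3.000,0.654)
cell (2,2): code 1001 → (3.000,2.467)–(2.000,2.475)
cell (3,0): code 0010 → (3.000,0.654)–(3.391,1.000)
cell (3,1): code 0011 → (3.391,1.000)–(3.464,2.000)
cell (3,2): code 0001 → (3.464,2.000)–(3.000,2.467)
total: 8 segments, chained into 1 closed loop(s), length Σ = 6.217654

segments=8 loops=1 length=6.218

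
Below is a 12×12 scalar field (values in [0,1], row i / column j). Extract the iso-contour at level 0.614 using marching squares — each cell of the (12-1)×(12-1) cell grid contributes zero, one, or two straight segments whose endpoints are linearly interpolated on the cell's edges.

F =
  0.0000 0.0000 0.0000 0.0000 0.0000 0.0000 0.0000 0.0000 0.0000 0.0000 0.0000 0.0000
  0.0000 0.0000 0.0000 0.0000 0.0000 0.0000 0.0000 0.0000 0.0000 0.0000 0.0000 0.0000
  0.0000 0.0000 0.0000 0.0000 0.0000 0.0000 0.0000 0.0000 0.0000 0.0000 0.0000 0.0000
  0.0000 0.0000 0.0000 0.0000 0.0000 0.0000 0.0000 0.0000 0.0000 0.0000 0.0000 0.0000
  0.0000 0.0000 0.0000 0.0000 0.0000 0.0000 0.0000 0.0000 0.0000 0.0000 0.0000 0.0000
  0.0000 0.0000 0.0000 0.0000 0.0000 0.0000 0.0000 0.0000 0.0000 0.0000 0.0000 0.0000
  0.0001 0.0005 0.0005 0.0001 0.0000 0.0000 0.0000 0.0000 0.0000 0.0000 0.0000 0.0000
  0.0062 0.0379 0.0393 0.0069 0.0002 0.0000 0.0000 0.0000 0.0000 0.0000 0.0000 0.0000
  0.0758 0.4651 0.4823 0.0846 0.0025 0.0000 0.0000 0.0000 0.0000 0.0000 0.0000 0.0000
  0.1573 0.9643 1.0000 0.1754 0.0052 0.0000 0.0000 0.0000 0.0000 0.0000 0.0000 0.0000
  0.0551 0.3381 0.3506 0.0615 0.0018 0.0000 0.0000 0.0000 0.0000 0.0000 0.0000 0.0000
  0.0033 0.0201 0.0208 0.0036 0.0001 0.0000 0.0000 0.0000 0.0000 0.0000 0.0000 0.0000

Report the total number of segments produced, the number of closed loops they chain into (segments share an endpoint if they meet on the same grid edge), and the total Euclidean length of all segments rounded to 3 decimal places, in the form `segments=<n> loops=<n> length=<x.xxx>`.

segments=6 loops=1 length=5.172

cell (8,0): code 0100 → (8.298,1.000)–(9.000,0.566)
cell (8,1): code 1100 → (8.254,2.000)–(8.298,1.000)
cell (8,2): code 1000 → (9.000,2.468)–(8.254,2.000)
cell (9,0): code 0010 → (9.000,0.566)–(9.559,1.000)
cell (9,1): code 0011 → (9.559,1.000)–(9.594,2.000)
cell (9,2): code 0001 → (9.594,2.000)–(9.000,2.468)
total: 6 segments, chained into 1 closed loop(s), length Σ = 5.171729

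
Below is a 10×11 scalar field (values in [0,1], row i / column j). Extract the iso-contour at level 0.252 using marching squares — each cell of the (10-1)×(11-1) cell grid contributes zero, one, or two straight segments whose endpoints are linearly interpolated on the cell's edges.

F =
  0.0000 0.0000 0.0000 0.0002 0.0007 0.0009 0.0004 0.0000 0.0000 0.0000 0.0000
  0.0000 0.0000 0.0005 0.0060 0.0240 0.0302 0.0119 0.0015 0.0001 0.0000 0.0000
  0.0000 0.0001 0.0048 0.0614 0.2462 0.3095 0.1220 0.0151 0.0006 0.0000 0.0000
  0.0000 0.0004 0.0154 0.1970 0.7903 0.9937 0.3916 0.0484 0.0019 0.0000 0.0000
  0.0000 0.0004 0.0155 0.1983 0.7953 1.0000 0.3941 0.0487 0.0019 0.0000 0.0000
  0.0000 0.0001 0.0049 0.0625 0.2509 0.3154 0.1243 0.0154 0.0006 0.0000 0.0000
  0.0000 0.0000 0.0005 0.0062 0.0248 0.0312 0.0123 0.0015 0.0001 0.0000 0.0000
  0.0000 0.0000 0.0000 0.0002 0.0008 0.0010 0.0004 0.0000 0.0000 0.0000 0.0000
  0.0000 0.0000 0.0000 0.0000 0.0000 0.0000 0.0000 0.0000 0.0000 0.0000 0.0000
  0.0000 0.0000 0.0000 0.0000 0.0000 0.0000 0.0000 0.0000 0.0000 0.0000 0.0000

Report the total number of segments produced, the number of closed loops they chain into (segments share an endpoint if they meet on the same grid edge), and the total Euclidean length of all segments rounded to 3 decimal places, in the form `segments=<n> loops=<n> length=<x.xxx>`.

segments=14 loops=1 length=10.501

cell (1,4): code 0100 → (1.794,5.000)–(2.000,4.092)
cell (1,5): code 1000 → (2.000,5.307)–(1.794,5.000)
cell (2,3): code 0100 → (2.011,4.000)–(3.000,3.093)
cell (2,4): code 1110 → (2.000,4.092)–(2.011,4.000)
cell (2,5): code 1101 → (2.482,6.000)–(2.000,5.307)
cell (2,6): code 1000 → (3.000,6.407)–(2.482,6.000)
cell (3,3): code 0110 → (3.000,3.093)–(4.000,3.090)
cell (3,6): code 1001 → (4.000,6.411)–(3.000,6.407)
cell (4,3): code 0010 → (4.000,3.090)–(4.998,4.000)
cell (4,4): code 0111 → (4.998,4.000)–(5.000,4.017)
cell (4,5): code 1011 → (5.000,5.332)–(4.527,6.000)
cell (4,6): code 0001 → (4.527,6.000)–(4.000,6.411)
cell (5,4): code 0010 → (5.000,4.017)–(5.223,5.000)
cell (5,5): code 0001 → (5.223,5.000)–(5.000,5.332)
total: 14 segments, chained into 1 closed loop(s), length Σ = 10.501123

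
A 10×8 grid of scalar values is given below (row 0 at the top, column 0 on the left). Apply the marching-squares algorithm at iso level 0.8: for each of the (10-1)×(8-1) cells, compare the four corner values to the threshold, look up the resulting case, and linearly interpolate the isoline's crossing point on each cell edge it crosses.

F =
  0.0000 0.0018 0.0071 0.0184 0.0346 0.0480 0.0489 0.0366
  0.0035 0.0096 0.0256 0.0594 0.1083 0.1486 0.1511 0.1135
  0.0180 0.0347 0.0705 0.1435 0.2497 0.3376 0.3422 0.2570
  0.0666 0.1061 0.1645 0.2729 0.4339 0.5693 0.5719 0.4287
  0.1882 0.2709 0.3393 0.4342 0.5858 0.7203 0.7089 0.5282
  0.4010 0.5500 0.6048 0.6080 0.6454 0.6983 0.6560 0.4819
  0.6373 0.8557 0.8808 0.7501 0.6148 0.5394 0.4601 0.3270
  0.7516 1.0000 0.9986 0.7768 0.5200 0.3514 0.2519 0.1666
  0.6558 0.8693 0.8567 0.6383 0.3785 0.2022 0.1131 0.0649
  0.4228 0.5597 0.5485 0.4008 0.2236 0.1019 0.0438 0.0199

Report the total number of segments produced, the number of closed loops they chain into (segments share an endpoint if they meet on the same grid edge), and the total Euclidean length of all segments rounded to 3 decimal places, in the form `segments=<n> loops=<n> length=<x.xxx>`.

segments=10 loops=1 length=8.190

cell (5,0): code 0100 → (5.818,1.000)–(6.000,0.745)
cell (5,1): code 1100 → (5.707,2.000)–(5.818,1.000)
cell (5,2): code 1000 → (6.000,2.618)–(5.707,2.000)
cell (6,0): code 0110 → (6.000,0.745)–(7.000,0.195)
cell (6,2): code 1001 → (7.000,2.895)–(6.000,2.618)
cell (7,0): code 0110 → (7.000,0.195)–(8.000,0.675)
cell (7,2): code 1001 → (8.000,2.260)–(7.000,2.895)
cell (8,0): code 0010 → (8.000,0.675)–(8.224,1.000)
cell (8,1): code 0011 → (8.224,1.000)–(8.184,2.000)
cell (8,2): code 0001 → (8.184,2.000)–(8.000,2.260)
total: 10 segments, chained into 1 closed loop(s), length Σ = 8.190335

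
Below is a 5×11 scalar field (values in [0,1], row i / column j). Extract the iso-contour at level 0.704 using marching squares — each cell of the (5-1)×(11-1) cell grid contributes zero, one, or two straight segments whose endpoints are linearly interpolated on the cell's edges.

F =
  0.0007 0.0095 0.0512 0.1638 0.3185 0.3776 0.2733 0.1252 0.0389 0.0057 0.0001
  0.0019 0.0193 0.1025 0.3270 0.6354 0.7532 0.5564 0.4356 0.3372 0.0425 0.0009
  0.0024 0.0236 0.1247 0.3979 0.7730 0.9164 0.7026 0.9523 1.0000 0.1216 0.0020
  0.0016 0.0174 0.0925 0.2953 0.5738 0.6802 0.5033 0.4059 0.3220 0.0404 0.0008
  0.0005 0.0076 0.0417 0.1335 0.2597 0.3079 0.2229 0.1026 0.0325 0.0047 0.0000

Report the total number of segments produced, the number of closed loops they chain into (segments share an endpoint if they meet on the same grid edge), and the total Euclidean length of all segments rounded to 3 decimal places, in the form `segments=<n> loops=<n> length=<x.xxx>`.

segments=14 loops=2 length=11.451

cell (0,4): code 0100 → (0.869,5.000)–(1.000,4.582)
cell (0,5): code 1000 → (1.000,5.250)–(0.869,5.000)
cell (1,3): code 0100 → (1.499,4.000)–(2.000,3.816)
cell (1,4): code 1110 → (1.000,4.582)–(1.499,4.000)
cell (1,5): code 1001 → (2.000,5.993)–(1.000,5.250)
cell (1,6): code 0100 → (1.519,7.000)–(2.000,6.006)
cell (1,7): code 1100 → (1.553,8.000)–(1.519,7.000)
cell (1,8): code 1000 → (2.000,8.337)–(1.553,8.000)
cell (2,3): code 0010 → (2.000,3.816)–(2.346,4.000)
cell (2,4): code 0011 → (2.346,4.000)–(2.899,5.000)
cell (2,5): code 0001 → (2.899,5.000)–(2.000,5.993)
cell (2,6): code 0010 → (2.000,6.006)–(2.454,7.000)
cell (2,7): code 0011 → (2.454,7.000)–(2.437,8.000)
cell (2,8): code 0001 → (2.437,8.000)–(2.000,8.337)
total: 14 segments, chained into 2 closed loop(s), length Σ = 11.451030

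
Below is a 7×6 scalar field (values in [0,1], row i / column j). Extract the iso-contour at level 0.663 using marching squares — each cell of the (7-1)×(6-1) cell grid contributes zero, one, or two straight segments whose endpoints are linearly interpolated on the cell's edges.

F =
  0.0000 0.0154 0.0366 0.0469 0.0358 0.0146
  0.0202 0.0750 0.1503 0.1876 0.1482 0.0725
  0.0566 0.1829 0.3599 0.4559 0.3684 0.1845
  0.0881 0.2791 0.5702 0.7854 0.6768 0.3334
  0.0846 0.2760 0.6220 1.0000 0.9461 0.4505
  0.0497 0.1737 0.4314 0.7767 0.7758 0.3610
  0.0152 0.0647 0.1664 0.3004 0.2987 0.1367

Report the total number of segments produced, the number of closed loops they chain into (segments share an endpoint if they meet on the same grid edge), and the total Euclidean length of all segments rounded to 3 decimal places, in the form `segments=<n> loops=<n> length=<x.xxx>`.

cell (2,2): code 0100 → (2.629,3.000)–(3.000,2.431)
cell (2,3): code 1100 → (2.955,4.000)–(2.629,3.000)
cell (2,4): code 1000 → (3.000,4.040)–(2.955,4.000)
cell (3,2): code 0110 → (3.000,2.431)–(4.000,2.108)
cell (3,4): code 1001 → (4.000,4.571)–(3.000,4.040)
cell (4,2): code 0110 → (4.000,2.108)–(5.000,2.671)
cell (4,4): code 1001 → (5.000,4.272)–(4.000,4.571)
cell (5,2): code 0010 → (5.000,2.671)–(5.239,3.000)
cell (5,3): code 0011 → (5.239,3.000)–(5.236,4.000)
cell (5,4): code 0001 → (5.236,4.000)–(5.000,4.272)
total: 10 segments, chained into 1 closed loop(s), length Σ = 7.932660

segments=10 loops=1 length=7.933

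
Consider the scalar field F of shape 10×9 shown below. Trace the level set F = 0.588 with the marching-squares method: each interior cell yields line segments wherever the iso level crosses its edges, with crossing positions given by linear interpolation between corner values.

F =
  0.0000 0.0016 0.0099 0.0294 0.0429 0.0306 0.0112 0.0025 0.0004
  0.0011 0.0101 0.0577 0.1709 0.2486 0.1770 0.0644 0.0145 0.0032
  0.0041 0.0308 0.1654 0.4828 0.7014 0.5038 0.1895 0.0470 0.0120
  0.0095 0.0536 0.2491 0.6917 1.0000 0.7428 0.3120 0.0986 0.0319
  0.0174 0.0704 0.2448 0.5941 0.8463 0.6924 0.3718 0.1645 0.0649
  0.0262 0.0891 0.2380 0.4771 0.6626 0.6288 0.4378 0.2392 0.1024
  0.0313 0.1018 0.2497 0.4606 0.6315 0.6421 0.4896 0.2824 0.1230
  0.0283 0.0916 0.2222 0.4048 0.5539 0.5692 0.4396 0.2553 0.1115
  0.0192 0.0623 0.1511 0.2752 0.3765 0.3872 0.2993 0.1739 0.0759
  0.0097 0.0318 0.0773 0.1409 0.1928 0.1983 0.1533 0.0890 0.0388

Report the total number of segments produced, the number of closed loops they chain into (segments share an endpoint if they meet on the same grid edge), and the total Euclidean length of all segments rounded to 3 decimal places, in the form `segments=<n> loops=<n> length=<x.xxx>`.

segments=16 loops=1 length=12.422

cell (1,3): code 0100 → (1.750,4.000)–(2.000,3.481)
cell (1,4): code 1000 → (2.000,4.574)–(1.750,4.000)
cell (2,2): code 0100 → (2.504,3.000)–(3.000,2.766)
cell (2,3): code 1110 → (2.000,3.481)–(2.504,3.000)
cell (2,4): code 1101 → (2.352,5.000)–(2.000,4.574)
cell (2,5): code 1000 → (3.000,5.359)–(2.352,5.000)
cell (3,2): code 0110 → (3.000,2.766)–(4.000,2.983)
cell (3,5): code 1001 → (4.000,5.326)–(3.000,5.359)
cell (4,2): code 0010 → (4.000,2.983)–(4.052,3.000)
cell (4,3): code 0111 → (4.052,3.000)–(5.000,3.598)
cell (4,5): code 1001 → (5.000,5.214)–(4.000,5.326)
cell (5,3): code 0110 → (5.000,3.598)–(6.000,3.745)
cell (5,5): code 1001 → (6.000,5.355)–(5.000,5.214)
cell (6,3): code 0010 → (6.000,3.745)–(6.561,4.000)
cell (6,4): code 0011 → (6.561,4.000)–(6.742,5.000)
cell (6,5): code 0001 → (6.742,5.000)–(6.000,5.355)
total: 16 segments, chained into 1 closed loop(s), length Σ = 12.422260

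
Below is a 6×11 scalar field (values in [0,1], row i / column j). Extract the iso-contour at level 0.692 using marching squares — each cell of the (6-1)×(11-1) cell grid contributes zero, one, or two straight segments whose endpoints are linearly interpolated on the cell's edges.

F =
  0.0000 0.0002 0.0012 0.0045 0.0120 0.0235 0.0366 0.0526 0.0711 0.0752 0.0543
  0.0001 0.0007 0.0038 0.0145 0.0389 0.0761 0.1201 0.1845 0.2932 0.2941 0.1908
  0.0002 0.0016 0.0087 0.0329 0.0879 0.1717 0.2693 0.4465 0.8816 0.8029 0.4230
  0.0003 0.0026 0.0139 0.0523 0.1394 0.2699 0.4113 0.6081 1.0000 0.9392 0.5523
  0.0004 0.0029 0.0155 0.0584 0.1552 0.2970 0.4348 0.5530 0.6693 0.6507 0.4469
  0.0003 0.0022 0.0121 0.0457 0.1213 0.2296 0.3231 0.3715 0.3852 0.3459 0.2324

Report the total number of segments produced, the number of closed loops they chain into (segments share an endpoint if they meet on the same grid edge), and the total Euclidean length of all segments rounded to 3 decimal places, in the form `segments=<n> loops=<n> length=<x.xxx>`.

segments=8 loops=1 length=7.320

cell (1,7): code 0100 → (1.678,8.000)–(2.000,7.564)
cell (1,8): code 1100 → (1.782,9.000)–(1.678,8.000)
cell (1,9): code 1000 → (2.000,9.292)–(1.782,9.000)
cell (2,7): code 0110 → (2.000,7.564)–(3.000,7.214)
cell (2,9): code 1001 → (3.000,9.639)–(2.000,9.292)
cell (3,7): code 0010 → (3.000,7.214)–(3.931,8.000)
cell (3,8): code 0011 → (3.931,8.000)–(3.857,9.000)
cell (3,9): code 0001 → (3.857,9.000)–(3.000,9.639)
total: 8 segments, chained into 1 closed loop(s), length Σ = 7.319972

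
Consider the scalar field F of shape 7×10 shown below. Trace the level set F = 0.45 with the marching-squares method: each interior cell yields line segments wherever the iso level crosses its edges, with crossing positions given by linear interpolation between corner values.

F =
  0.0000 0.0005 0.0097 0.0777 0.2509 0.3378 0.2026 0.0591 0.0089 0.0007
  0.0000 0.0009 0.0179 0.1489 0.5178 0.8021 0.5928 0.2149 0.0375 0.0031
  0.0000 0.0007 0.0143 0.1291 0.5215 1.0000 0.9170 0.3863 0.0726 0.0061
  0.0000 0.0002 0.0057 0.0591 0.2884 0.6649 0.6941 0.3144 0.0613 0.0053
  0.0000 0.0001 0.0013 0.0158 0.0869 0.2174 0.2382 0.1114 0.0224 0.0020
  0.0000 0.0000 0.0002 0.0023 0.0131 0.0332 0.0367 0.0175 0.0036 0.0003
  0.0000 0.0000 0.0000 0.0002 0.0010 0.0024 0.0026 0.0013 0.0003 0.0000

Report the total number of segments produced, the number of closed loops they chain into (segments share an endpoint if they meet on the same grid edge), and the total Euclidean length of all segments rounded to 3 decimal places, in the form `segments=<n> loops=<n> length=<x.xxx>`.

segments=12 loops=1 length=9.937

cell (0,3): code 0100 → (0.746,4.000)–(1.000,3.816)
cell (0,4): code 1100 → (0.242,5.000)–(0.746,4.000)
cell (0,5): code 1100 → (0.634,6.000)–(0.242,5.000)
cell (0,6): code 1000 → (1.000,6.378)–(0.634,6.000)
cell (1,3): code 0110 → (1.000,3.816)–(2.000,3.818)
cell (1,6): code 1001 → (2.000,6.880)–(1.000,6.378)
cell (2,3): code 0010 → (2.000,3.818)–(2.307,4.000)
cell (2,4): code 0111 → (2.307,4.000)–(3.000,4.429)
cell (2,6): code 1001 → (3.000,6.643)–(2.000,6.880)
cell (3,4): code 0010 → (3.000,4.429)–(3.480,5.000)
cell (3,5): code 0011 → (3.480,5.000)–(3.535,6.000)
cell (3,6): code 0001 → (3.535,6.000)–(3.000,6.643)
total: 12 segments, chained into 1 closed loop(s), length Σ = 9.936724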